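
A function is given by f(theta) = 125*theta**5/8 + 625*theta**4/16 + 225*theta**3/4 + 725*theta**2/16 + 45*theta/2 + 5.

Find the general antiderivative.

F(theta) = (5*theta**2 + 5*theta + 4)**3/48 + C

The substitution u = 5*theta**2/4 + 5*theta/4 + 1 works: f is exactly (dF/du)*(du/dtheta) for that inner function.
Check: d/dtheta[(5*theta**2 + 5*theta + 4)**3/48] = 125*theta**5/8 + 625*theta**4/16 + 225*theta**3/4 + 725*theta**2/16 + 45*theta/2 + 5 = f(theta).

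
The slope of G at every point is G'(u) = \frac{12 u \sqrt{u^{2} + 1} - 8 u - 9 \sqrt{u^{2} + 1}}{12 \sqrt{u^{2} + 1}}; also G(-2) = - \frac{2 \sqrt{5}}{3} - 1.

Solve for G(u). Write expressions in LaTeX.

G(u) = \frac{u^{2}}{2} - \frac{3 u}{4} - \frac{\sqrt{4 u^{2} + 4}}{3} - \frac{9}{2}

For G(u) to be correct, d/du[G] must agree with the stated G'(u) identically.
A general antiderivative is \frac{u^{2}}{2} - \frac{3 u}{4} - \frac{\sqrt{4 u^{2} + 4}}{3} - 5 + C.
The condition gives C = - \frac{2 \sqrt{5}}{3} - 1 - (- \frac{3}{2} - \frac{2 \sqrt{5}}{3}) = \frac{1}{2}.
So G(u) = \frac{u^{2}}{2} - \frac{3 u}{4} - \frac{\sqrt{4 u^{2} + 4}}{3} - \frac{9}{2}.
Check: d/du[\frac{u^{2}}{2} - \frac{3 u}{4} - \frac{\sqrt{4 u^{2} + 4}}{3} - \frac{9}{2}] = \frac{12 u \sqrt{u^{2} + 1} - 8 u - 9 \sqrt{u^{2} + 1}}{12 \sqrt{u^{2} + 1}} = G'(u).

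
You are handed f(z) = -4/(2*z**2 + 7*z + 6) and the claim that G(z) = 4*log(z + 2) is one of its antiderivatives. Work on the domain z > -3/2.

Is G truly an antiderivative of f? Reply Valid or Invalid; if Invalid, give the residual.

d/dz[G] = 4/(z + 2)
d/dz[G] - f(z) = 8/(2*z + 3) != 0.

Invalid: d/dz[G] - f = 8/(2*z + 3), which is not 0.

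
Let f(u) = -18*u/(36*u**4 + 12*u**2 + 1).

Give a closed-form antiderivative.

An antiderivative is F(u) = 1/(4*u**2 + 2/3).

f matches the chain-rule pattern g'(h)*h' with inner function h(u) = 2*u**2 + 1/3; substituting w = h(u) collapses the integral.
Check: d/du[1/(4*u**2 + 2/3)] = -18*u/(36*u**4 + 12*u**2 + 1) = f(u).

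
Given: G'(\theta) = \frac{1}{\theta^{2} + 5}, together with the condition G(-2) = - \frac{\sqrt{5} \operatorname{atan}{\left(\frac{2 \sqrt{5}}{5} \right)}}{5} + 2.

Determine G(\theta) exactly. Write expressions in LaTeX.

Whatever form G(\theta) takes, its d/d\theta must return the stated G'(\theta).
A general antiderivative is \frac{\sqrt{5} \operatorname{atan}{\left(\frac{\sqrt{5} \theta}{5} \right)}}{5} + C.
The condition gives C = - \frac{\sqrt{5} \operatorname{atan}{\left(\frac{2 \sqrt{5}}{5} \right)}}{5} + 2 - (- \frac{\sqrt{5} \operatorname{atan}{\left(\frac{2 \sqrt{5}}{5} \right)}}{5}) = 2.
So G(\theta) = \frac{\sqrt{5} \operatorname{atan}{\left(\frac{\sqrt{5} \theta}{5} \right)} + 10}{5}.
Check: d/d\theta[\frac{\sqrt{5} \operatorname{atan}{\left(\frac{\sqrt{5} \theta}{5} \right)} + 10}{5}] = \frac{1}{\theta^{2} + 5} = G'(\theta).

G(\theta) = \frac{\sqrt{5} \operatorname{atan}{\left(\frac{\sqrt{5} \theta}{5} \right)} + 10}{5}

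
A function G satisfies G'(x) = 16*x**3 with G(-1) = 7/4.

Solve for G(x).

G(x) = (16*x**4 - 9)/4

Recover the given G'(x) by differentiating a candidate G(x); any mismatch rules it out.
A general antiderivative is 4*x**4 - 5/4 + C.
The condition gives C = 7/4 - (11/4) = -1.
So G(x) = (16*x**4 - 9)/4.
Check: d/dx[(16*x**4 - 9)/4] = 16*x**3 = G'(x).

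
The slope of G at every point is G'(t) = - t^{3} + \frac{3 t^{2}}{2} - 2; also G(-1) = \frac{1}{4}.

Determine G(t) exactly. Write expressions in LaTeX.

The integrand splits into summands that can be handled one at a time.
A general antiderivative is - \frac{t^{4}}{4} + \frac{t^{3}}{2} - 2 t + C.
The condition gives C = \frac{1}{4} - (\frac{5}{4}) = -1.
So G(t) = \frac{- t^{4} + 2 t^{3} - 8 t - 4}{4}.
Check: d/dt[\frac{- t^{4} + 2 t^{3} - 8 t - 4}{4}] = - t^{3} + \frac{3 t^{2}}{2} - 2 = G'(t).

G(t) = \frac{- t^{4} + 2 t^{3} - 8 t - 4}{4}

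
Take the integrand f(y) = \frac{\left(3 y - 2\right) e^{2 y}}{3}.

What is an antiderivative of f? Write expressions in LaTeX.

An antiderivative is F(y) = \frac{\left(6 y - 7\right) e^{2 y}}{12}.

Recognize the product-rule pattern: f = u'v + uv' with u = \frac{y}{2} - \frac{7}{12}, v = e^{2 y}, so integration by parts undoes it.
Check: d/dy[\frac{\left(6 y - 7\right) e^{2 y}}{12}] = y e^{2 y} - \frac{2 e^{2 y}}{3}, which equals f(y).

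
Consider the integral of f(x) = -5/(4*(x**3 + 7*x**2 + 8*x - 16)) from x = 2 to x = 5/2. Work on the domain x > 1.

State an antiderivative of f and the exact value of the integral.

Factor the denominator (4*(x - 1)*(x + 4)**2) and decompose: f = 1/(20*(x + 4)) + 1/(4*(x + 4)**2) - 1/(20*(x - 1)); each piece integrates to a log, atan, or power term.
F(x) = (-x*log(x - 1) + x*log(x + 4) - 4*log(x - 1) + 4*log(x + 4) - 5)/(20*x + 80) is an antiderivative of f.
Check: d/dx[(-x*log(x - 1) + x*log(x + 4) - 4*log(x - 1) + 4*log(x + 4) - 5)/(20*x + 80)] = -5/(4*x**3 + 28*x**2 + 32*x - 64), which equals f(x).
F(5/2) = -1/26 - log(3/2)/20 + log(13/2)/20; F(2) = -1/24 + log(6)/20.
Integral = F(5/2) - F(2) = -log(6)/20 - log(3/2)/20 + 1/312 + log(13/2)/20.

Antiderivative: F(x) = (-x*log(x - 1) + x*log(x + 4) - 4*log(x - 1) + 4*log(x + 4) - 5)/(20*x + 80); value = -log(6)/20 - log(3/2)/20 + 1/312 + log(13/2)/20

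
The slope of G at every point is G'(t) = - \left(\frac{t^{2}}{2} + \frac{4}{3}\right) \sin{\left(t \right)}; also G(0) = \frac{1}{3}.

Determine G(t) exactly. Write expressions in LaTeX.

G(t) = \frac{3 t^{2} \cos{\left(t \right)} - 6 t \sin{\left(t \right)} + 2 \cos{\left(t \right)}}{6}

A first test for any G(t): its t-derivative must equal the given G'(t).
A general antiderivative is \frac{t^{2} \cos{\left(t \right)}}{2} - t \sin{\left(t \right)} + \frac{\cos{\left(t \right)}}{3} + C.
The condition gives C = \frac{1}{3} - (\frac{1}{3}) = 0.
So G(t) = \frac{3 t^{2} \cos{\left(t \right)} - 6 t \sin{\left(t \right)} + 2 \cos{\left(t \right)}}{6}.
Check: d/dt[\frac{3 t^{2} \cos{\left(t \right)} - 6 t \sin{\left(t \right)} + 2 \cos{\left(t \right)}}{6}] = - \frac{t^{2} \sin{\left(t \right)}}{2} - \frac{4 \sin{\left(t \right)}}{3}, which equals G'(t).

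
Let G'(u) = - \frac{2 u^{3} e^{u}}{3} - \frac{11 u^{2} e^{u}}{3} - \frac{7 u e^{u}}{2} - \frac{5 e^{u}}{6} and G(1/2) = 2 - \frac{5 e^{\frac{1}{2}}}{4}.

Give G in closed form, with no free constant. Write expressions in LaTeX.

G(u) = - \frac{2 u^{3} e^{u}}{3} - \frac{5 u^{2} e^{u}}{3} - \frac{u e^{u}}{6} - \frac{2 e^{u}}{3} + 2

G'(u) has the shape v'r + vr' for v = - \frac{2 u^{3}}{3} - \frac{5 u^{2}}{3} - \frac{u}{6} - \frac{2}{3} and r = e^{u} — it is the derivative of the product v*r.
A general antiderivative is - \frac{2 \left(u^{3} + \frac{5 u^{2}}{2} + \frac{u}{4} + 1\right) e^{u}}{3} + C.
The condition gives C = 2 - \frac{5 e^{\frac{1}{2}}}{4} - (- \frac{5 e^{\frac{1}{2}}}{4}) = 2.
So G(u) = - \frac{2 u^{3} e^{u}}{3} - \frac{5 u^{2} e^{u}}{3} - \frac{u e^{u}}{6} - \frac{2 e^{u}}{3} + 2.
Check: d/du[- \frac{2 u^{3} e^{u}}{3} - \frac{5 u^{2} e^{u}}{3} - \frac{u e^{u}}{6} - \frac{2 e^{u}}{3} + 2] = - \frac{2 u^{3} e^{u}}{3} - \frac{11 u^{2} e^{u}}{3} - \frac{7 u e^{u}}{2} - \frac{5 e^{u}}{6} = G'(u).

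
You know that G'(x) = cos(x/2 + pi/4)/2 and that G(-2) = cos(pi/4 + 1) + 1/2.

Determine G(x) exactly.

A candidate passes only if d/dx[G] lands on the given G'(x) exactly.
A general antiderivative is sin(x/2 + pi/4) + C.
The condition gives C = cos(pi/4 + 1) + 1/2 - (cos(pi/4 + 1)) = 1/2.
So G(x) = (2*sin(x/2 + pi/4) + 1)/2.
Check: d/dx[(2*sin(x/2 + pi/4) + 1)/2] = cos(x/2 + pi/4)/2 = G'(x).

G(x) = (2*sin(x/2 + pi/4) + 1)/2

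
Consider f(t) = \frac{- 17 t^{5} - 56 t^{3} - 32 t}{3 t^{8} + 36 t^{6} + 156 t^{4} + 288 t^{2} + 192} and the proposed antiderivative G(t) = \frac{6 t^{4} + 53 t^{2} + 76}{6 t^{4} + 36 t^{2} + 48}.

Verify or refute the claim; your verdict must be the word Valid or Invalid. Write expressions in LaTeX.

Valid - the claim checks out under differentiation.

d/dt[G] = \frac{- 17 t^{5} - 56 t^{3} - 32 t}{3 t^{8} + 36 t^{6} + 156 t^{4} + 288 t^{2} + 192}
This equals f(t) exactly, so the claim holds.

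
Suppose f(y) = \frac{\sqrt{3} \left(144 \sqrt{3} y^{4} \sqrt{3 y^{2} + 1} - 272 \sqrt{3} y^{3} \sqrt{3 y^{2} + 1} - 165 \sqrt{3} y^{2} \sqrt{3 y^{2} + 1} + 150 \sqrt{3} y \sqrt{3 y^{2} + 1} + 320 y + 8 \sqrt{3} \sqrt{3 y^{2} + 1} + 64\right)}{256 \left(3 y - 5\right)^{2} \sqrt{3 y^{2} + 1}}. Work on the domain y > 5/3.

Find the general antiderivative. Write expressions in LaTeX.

F(y) = - \frac{64 \sqrt{3} \sqrt{3 y^{2} + 1} - 9 \left(4 y^{2} + y - 2\right)^{2}}{768 \left(3 y - 5\right)} + C

Recognize the product-rule pattern: f = u'v + uv' with u = - \frac{1}{4 \left(3 y - 5\right)}, v = \sqrt{y^{2} + \frac{1}{3}} - \frac{3 \left(y^{2} + \frac{y}{4} - \frac{1}{2}\right)^{2}}{4}, so integration by parts undoes it.
Check: d/dy[- \frac{64 \sqrt{3} \sqrt{3 y^{2} + 1} - 9 \left(4 y^{2} + y - 2\right)^{2}}{768 \left(3 y - 5\right)}] = \frac{432 y^{4} \sqrt{3 y^{2} + 1} - 816 y^{3} \sqrt{3 y^{2} + 1} - 495 y^{2} \sqrt{3 y^{2} + 1} + 450 y \sqrt{3 y^{2} + 1} + 320 \sqrt{3} y + 24 \sqrt{3 y^{2} + 1} + 64 \sqrt{3}}{2304 y^{2} \sqrt{3 y^{2} + 1} - 7680 y \sqrt{3 y^{2} + 1} + 6400 \sqrt{3 y^{2} + 1}}, which equals f(y).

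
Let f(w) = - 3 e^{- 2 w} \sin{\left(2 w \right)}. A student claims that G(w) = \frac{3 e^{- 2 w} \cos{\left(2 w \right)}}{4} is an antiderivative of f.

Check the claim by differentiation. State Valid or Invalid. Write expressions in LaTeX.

Invalid: d/dw[G] - f = \frac{\left(3 \sin{\left(2 w \right)} - 3 \cos{\left(2 w \right)}\right) e^{- 2 w}}{2}, which is not 0.

d/dw[G] = \frac{\left(- 3 \sin{\left(2 w \right)} - 3 \cos{\left(2 w \right)}\right) e^{- 2 w}}{2}
d/dw[G] - f(w) = \frac{\left(3 \sin{\left(2 w \right)} - 3 \cos{\left(2 w \right)}\right) e^{- 2 w}}{2} != 0.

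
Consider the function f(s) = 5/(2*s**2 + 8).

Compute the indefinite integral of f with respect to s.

Check any antiderivative F(s) by computing F'(s) and comparing it with f(s).
Check: d/ds[5*atan(s/2)/4] = 5/(2*s**2 + 8) = f(s).

F(s) = 5*atan(s/2)/4 + C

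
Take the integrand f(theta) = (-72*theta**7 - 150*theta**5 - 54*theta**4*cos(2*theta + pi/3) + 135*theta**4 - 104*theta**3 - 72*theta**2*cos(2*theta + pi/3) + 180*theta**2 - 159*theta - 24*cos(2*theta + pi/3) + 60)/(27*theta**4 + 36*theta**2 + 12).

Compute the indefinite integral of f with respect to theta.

F(theta) = -2*theta**4/3 - theta**2 + 5*theta - sin(2*theta + pi/3) + 5/(2*(theta**2 + 2/3)) + C

Recover f(theta) by differentiating a candidate F(theta); any mismatch rules it out.
Check: d/dtheta[-2*theta**4/3 - theta**2 + 5*theta - sin(2*theta + pi/3) + 5/(2*(theta**2 + 2/3))] = (-72*theta**7 - 150*theta**5 - 54*theta**4*cos(2*theta + pi/3) + 135*theta**4 - 104*theta**3 - 72*theta**2*cos(2*theta + pi/3) + 180*theta**2 - 159*theta - 24*cos(2*theta + pi/3) + 60)/(27*theta**4 + 36*theta**2 + 12) = f(theta).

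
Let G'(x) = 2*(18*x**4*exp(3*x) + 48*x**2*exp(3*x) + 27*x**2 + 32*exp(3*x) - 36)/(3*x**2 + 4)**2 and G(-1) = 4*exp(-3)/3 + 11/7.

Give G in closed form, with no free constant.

Since d/dx undoes antidifferentiation here, G(x) must give back the stated G'(x).
A general antiderivative is -3*x/(x**2/2 + 2/3) + 4*exp(3*x)/3 + C.
The condition gives C = 4*exp(-3)/3 + 11/7 - (4*exp(-3)/3 + 18/7) = -1.
So G(x) = (12*x**2*exp(3*x) - 9*x**2 - 54*x + 16*exp(3*x) - 12)/(9*x**2 + 12).
Check: d/dx[(12*x**2*exp(3*x) - 9*x**2 - 54*x + 16*exp(3*x) - 12)/(9*x**2 + 12)] = (36*x**4*exp(3*x) + 96*x**2*exp(3*x) + 54*x**2 + 64*exp(3*x) - 72)/(9*x**4 + 24*x**2 + 16), which equals G'(x).

G(x) = (12*x**2*exp(3*x) - 9*x**2 - 54*x + 16*exp(3*x) - 12)/(9*x**2 + 12)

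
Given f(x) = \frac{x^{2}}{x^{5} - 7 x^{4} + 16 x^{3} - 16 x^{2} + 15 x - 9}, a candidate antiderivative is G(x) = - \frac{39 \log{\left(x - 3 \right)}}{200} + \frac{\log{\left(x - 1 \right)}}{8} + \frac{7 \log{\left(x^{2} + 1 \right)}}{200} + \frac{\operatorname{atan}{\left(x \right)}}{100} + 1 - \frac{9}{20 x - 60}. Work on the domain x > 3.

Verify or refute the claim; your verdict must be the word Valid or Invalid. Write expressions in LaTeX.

d/dx[G] = \frac{x^{2}}{x^{5} - 7 x^{4} + 16 x^{3} - 16 x^{2} + 15 x - 9}
This equals f(x) exactly, so the claim holds.

Valid: G'(x) = f(x).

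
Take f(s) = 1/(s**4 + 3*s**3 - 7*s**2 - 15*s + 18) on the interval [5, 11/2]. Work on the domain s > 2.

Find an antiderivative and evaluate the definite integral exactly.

The denominator factors as (s - 2)*(s - 1)*(s + 3)**2; partial fractions split f into directly integrable pieces: 9/(400*(s + 3)) + 1/(20*(s + 3)**2) - 1/(16*(s - 1)) + 1/(25*(s - 2)).
F(s) = (16*s*log(s - 2) - 25*s*log(s - 1) + 9*s*log(s + 3) + 48*log(s - 2) - 75*log(s - 1) + 27*log(s + 3) - 20)/(400*(s + 3)) is an antiderivative of f.
Check: d/ds[(16*s*log(s - 2) - 25*s*log(s - 1) + 9*s*log(s + 3) + 48*log(s - 2) - 75*log(s - 1) + 27*log(s + 3) - 20)/(400*(s + 3))] = 1/(s**4 + 3*s**3 - 7*s**2 - 15*s + 18) = f(s).
F(11/2) = -log(9/2)/16 - 1/170 + 9*log(17/2)/400 + log(7/2)/25; F(5) = -log(4)/16 - 1/160 + log(3)/25 + 9*log(8)/400.
Integral = F(11/2) - F(5) = -log(9/2)/16 - 9*log(8)/400 - log(3)/25 + 1/2720 + 9*log(17/2)/400 + log(7/2)/25 + log(4)/16.

Antiderivative: F(s) = (16*s*log(s - 2) - 25*s*log(s - 1) + 9*s*log(s + 3) + 48*log(s - 2) - 75*log(s - 1) + 27*log(s + 3) - 20)/(400*(s + 3)); value = -log(9/2)/16 - 9*log(8)/400 - log(3)/25 + 1/2720 + 9*log(17/2)/400 + log(7/2)/25 + log(4)/16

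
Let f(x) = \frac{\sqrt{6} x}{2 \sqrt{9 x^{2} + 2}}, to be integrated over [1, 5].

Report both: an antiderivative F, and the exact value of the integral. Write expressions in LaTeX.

f matches the chain-rule pattern g'(h)*h' with inner function h(x) = \frac{3 x^{2}}{2} + \frac{1}{3}; substituting u = h(x) collapses the integral.
F(x) = \frac{\sqrt{6} \sqrt{9 x^{2} + 2}}{18} is an antiderivative of f.
Check: d/dx[\frac{\sqrt{6} \sqrt{9 x^{2} + 2}}{18}] = \frac{\sqrt{6} x}{2 \sqrt{9 x^{2} + 2}} = f(x).
F(5) = \frac{\sqrt{1362}}{18}; F(1) = \frac{\sqrt{66}}{18}.
Integral = F(5) - F(1) = - \frac{\sqrt{66}}{18} + \frac{\sqrt{1362}}{18}.

Antiderivative: F(x) = \frac{\sqrt{6} \sqrt{9 x^{2} + 2}}{18}; value = - \frac{\sqrt{66}}{18} + \frac{\sqrt{1362}}{18}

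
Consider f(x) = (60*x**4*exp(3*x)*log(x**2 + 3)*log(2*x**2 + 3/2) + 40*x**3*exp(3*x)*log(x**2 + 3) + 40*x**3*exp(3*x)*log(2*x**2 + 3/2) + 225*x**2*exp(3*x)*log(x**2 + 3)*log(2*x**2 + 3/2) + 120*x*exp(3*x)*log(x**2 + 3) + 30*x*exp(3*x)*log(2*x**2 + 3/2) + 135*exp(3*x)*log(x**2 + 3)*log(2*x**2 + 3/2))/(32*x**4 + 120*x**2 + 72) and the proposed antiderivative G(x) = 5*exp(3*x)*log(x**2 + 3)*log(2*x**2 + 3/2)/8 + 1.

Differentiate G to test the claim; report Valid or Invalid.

Valid: G'(x) = f(x).

d/dx[G] = (60*x**4*exp(3*x)*log(x**2 + 3)*log(2*x**2 + 3/2) + 40*x**3*exp(3*x)*log(x**2 + 3) + 40*x**3*exp(3*x)*log(2*x**2 + 3/2) + 225*x**2*exp(3*x)*log(x**2 + 3)*log(2*x**2 + 3/2) + 120*x*exp(3*x)*log(x**2 + 3) + 30*x*exp(3*x)*log(2*x**2 + 3/2) + 135*exp(3*x)*log(x**2 + 3)*log(2*x**2 + 3/2))/(32*x**4 + 120*x**2 + 72)
This equals f(x) exactly, so the claim holds.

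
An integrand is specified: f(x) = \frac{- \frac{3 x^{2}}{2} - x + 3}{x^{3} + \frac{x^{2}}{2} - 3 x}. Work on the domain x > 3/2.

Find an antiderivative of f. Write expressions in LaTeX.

An antiderivative is F(x) = - \frac{14 \log{\left(x \right)} + 5 \log{\left(x - \frac{3}{2} \right)} + 2 \log{\left(x + 2 \right)}}{14}.

Factor the denominator (x \left(x + 2\right) \left(2 x - 3\right)) and decompose: f = - \frac{5}{7 \left(2 x - 3\right)} - \frac{1}{7 \left(x + 2\right)} - \frac{1}{x}; each piece integrates to a log, atan, or power term.
Check: d/dx[- \frac{14 \log{\left(x \right)} + 5 \log{\left(x - \frac{3}{2} \right)} + 2 \log{\left(x + 2 \right)}}{14}] = \frac{- 3 x^{2} - 2 x + 6}{2 x^{3} + x^{2} - 6 x}, which equals f(x).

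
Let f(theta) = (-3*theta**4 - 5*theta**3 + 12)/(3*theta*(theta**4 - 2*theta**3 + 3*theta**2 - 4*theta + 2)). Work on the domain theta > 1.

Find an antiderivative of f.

Factor the denominator (3*theta*(theta - 1)**2*(theta**2 + 2)) and decompose: f = 10*(2*theta - 1)/(27*(theta**2 + 2)) - 101/(27*(theta - 1)) + 4/(9*(theta - 1)**2) + 2/theta; each piece integrates to a log, atan, or power term.
Check: d/dtheta[2*log(theta) - 101*log(theta - 1)/27 + 10*log(theta**2 + 2)/27 - 5*sqrt(2)*atan(sqrt(2)*theta/2)/27 - 4/(9*theta - 9)] = (-3*theta**4 - 5*theta**3 + 12)/(3*theta**5 - 6*theta**4 + 9*theta**3 - 12*theta**2 + 6*theta), which equals f(theta).

An antiderivative is F(theta) = 2*log(theta) - 101*log(theta - 1)/27 + 10*log(theta**2 + 2)/27 - 5*sqrt(2)*atan(sqrt(2)*theta/2)/27 - 4/(9*theta - 9).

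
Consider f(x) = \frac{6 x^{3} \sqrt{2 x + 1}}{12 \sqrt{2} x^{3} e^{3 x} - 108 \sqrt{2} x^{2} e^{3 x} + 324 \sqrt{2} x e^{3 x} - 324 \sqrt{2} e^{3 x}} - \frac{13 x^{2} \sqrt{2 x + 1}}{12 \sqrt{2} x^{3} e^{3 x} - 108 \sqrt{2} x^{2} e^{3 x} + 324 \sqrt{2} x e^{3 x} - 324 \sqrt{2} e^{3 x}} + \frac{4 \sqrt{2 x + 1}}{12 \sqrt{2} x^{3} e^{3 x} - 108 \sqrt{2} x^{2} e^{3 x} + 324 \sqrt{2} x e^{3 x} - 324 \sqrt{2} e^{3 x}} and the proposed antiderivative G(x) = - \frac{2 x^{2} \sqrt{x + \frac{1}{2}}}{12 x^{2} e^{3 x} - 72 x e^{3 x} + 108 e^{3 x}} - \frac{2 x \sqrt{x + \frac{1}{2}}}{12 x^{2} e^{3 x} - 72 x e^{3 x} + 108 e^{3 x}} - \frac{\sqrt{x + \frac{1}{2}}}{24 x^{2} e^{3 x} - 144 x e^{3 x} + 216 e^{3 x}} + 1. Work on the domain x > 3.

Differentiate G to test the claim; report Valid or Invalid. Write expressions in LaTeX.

d/dx[G] = \frac{12 \sqrt{2} x^{4} - 20 \sqrt{2} x^{3} - 13 \sqrt{2} x^{2} + 8 \sqrt{2} x + 4 \sqrt{2}}{24 x^{3} \sqrt{2 x + 1} e^{3 x} - 216 x^{2} \sqrt{2 x + 1} e^{3 x} + 648 x \sqrt{2 x + 1} e^{3 x} - 648 \sqrt{2 x + 1} e^{3 x}}
This equals f(x) exactly, so the claim holds.

Valid: G'(x) = f(x).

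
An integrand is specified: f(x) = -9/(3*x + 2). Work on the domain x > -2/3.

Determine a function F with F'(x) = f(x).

An antiderivative is F(x) = -3*log(3*x + 2).

Check any antiderivative F(x) by computing F'(x) and comparing it with f(x).
Check: d/dx[-3*log(3*x + 2)] = -9/(3*x + 2) = f(x).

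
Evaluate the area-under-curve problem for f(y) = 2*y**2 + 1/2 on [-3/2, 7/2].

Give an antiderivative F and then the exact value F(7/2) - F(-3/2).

Differentiate the proposed F(y) back; it has to land on f(y) exactly.
F(y) = 2*y**3/3 + y/2 is an antiderivative of f.
Check: d/dy[2*y**3/3 + y/2] = 2*y**2 + 1/2 = f(y).
F(7/2) = 91/3; F(-3/2) = -3.
Integral = F(7/2) - F(-3/2) = 100/3.

Antiderivative: F(y) = 2*y**3/3 + y/2; value = 100/3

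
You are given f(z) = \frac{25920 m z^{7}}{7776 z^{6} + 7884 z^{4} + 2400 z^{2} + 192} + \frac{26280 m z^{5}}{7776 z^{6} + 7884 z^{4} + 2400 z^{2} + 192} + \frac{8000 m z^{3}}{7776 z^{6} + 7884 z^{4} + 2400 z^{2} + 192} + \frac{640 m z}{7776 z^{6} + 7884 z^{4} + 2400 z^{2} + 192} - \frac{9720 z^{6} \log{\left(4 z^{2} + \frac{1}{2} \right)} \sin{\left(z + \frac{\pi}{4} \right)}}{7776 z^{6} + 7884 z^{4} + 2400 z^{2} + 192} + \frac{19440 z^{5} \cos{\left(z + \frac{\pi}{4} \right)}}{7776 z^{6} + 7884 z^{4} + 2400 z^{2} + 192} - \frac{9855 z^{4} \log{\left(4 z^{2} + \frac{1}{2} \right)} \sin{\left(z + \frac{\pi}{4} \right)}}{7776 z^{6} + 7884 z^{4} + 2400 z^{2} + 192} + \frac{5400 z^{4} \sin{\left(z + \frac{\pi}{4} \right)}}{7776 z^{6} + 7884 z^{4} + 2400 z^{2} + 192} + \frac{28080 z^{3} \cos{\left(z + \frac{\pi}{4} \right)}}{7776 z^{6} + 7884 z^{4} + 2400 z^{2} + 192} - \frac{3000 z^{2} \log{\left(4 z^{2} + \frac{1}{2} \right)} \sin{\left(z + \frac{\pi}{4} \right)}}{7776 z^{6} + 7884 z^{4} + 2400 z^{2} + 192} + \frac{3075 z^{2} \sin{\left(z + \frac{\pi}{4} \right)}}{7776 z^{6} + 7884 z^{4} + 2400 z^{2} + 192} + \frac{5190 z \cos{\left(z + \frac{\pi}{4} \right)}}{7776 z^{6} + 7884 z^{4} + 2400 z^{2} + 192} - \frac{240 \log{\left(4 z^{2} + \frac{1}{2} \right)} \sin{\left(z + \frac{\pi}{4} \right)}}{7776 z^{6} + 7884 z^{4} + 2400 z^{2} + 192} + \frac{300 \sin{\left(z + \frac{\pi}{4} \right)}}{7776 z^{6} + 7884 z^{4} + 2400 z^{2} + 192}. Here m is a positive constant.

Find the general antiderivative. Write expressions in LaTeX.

F(z) = \frac{5 m z^{2}}{3} + \frac{5 \left(\log{\left(4 z^{2} + \frac{1}{2} \right)} - \frac{5}{3 \left(3 z^{2} + \frac{4}{3}\right)}\right) \cos{\left(z + \frac{\pi}{4} \right)}}{4} + C

Integrate term by term and add the pieces.
Check: d/dz[\frac{5 m z^{2}}{3} + \frac{5 \left(\log{\left(4 z^{2} + \frac{1}{2} \right)} - \frac{5}{3 \left(3 z^{2} + \frac{4}{3}\right)}\right) \cos{\left(z + \frac{\pi}{4} \right)}}{4}] = \frac{25920 m z^{7} + 26280 m z^{5} + 8000 m z^{3} + 640 m z - 9720 z^{6} \log{\left(4 z^{2} + \frac{1}{2} \right)} \sin{\left(z + \frac{\pi}{4} \right)} + 19440 z^{5} \cos{\left(z + \frac{\pi}{4} \right)} - 9855 z^{4} \log{\left(4 z^{2} + \frac{1}{2} \right)} \sin{\left(z + \frac{\pi}{4} \right)} + 5400 z^{4} \sin{\left(z + \frac{\pi}{4} \right)} + 28080 z^{3} \cos{\left(z + \frac{\pi}{4} \right)} - 3000 z^{2} \log{\left(4 z^{2} + \frac{1}{2} \right)} \sin{\left(z + \frac{\pi}{4} \right)} + 3075 z^{2} \sin{\left(z + \frac{\pi}{4} \right)} + 5190 z \cos{\left(z + \frac{\pi}{4} \right)} - 240 \log{\left(4 z^{2} + \frac{1}{2} \right)} \sin{\left(z + \frac{\pi}{4} \right)} + 300 \sin{\left(z + \frac{\pi}{4} \right)}}{7776 z^{6} + 7884 z^{4} + 2400 z^{2} + 192}, which equals f(z).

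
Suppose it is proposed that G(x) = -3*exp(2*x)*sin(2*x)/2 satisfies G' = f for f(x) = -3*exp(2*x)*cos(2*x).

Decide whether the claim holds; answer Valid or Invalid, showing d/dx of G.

d/dx[G] = -3*exp(2*x)*sin(2*x) - 3*exp(2*x)*cos(2*x)
d/dx[G] - f(x) = -3*exp(2*x)*sin(2*x) != 0.

Invalid: d/dx[G] - f = -3*exp(2*x)*sin(2*x), which is not 0.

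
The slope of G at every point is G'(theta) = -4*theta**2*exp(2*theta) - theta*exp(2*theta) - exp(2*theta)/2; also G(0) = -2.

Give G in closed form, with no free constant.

G(theta) = -2*theta**2*exp(2*theta) + 3*theta*exp(2*theta)/2 - exp(2*theta) - 1

G'(theta) has the shape u'v + uv' for u = -2*theta**2 + 3*theta/2 - 1 and v = exp(2*theta) — it is the derivative of the product u*v.
A general antiderivative is (-4*theta**2 + 3*theta - 2)*exp(2*theta)/2 + C.
The condition gives C = -2 - (-1) = -1.
So G(theta) = -2*theta**2*exp(2*theta) + 3*theta*exp(2*theta)/2 - exp(2*theta) - 1.
Check: d/dtheta[-2*theta**2*exp(2*theta) + 3*theta*exp(2*theta)/2 - exp(2*theta) - 1] = -4*theta**2*exp(2*theta) - theta*exp(2*theta) - exp(2*theta)/2 = G'(theta).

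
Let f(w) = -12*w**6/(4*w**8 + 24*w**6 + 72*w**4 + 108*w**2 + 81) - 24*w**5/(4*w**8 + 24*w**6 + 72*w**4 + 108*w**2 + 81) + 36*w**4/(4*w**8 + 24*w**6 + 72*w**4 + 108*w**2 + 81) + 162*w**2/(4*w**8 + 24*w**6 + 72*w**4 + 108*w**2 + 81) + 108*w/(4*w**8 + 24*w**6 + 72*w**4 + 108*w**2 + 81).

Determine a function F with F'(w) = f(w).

An antiderivative is F(w) = 6*w**2*(w + 1)/(2*w**4 + 6*w**2 + 9).

Integrate term by term and add the pieces.
Check: d/dw[6*w**2*(w + 1)/(2*w**4 + 6*w**2 + 9)] = (-12*w**6 - 24*w**5 + 36*w**4 + 162*w**2 + 108*w)/(4*w**8 + 24*w**6 + 72*w**4 + 108*w**2 + 81), which equals f(w).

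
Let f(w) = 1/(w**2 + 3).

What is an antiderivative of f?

An antiderivative is F(w) = sqrt(3)*atan(sqrt(3)*w/3)/3.

Differentiate the proposed F(w) back; it has to land on f(w) exactly.
Check: d/dw[sqrt(3)*atan(sqrt(3)*w/3)/3] = 1/(w**2 + 3) = f(w).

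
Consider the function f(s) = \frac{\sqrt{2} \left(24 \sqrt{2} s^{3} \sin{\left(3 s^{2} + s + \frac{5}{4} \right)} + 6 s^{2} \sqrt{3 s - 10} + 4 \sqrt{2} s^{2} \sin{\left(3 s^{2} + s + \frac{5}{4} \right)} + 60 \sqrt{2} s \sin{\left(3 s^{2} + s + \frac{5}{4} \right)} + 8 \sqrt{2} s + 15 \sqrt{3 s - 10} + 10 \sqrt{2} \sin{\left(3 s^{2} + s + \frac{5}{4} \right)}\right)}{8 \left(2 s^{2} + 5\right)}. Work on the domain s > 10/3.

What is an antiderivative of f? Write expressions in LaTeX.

An antiderivative is F(s) = \frac{s \sqrt{\frac{3 s}{2} - 5}}{2} - \frac{5 \sqrt{\frac{3 s}{2} - 5}}{3} + \frac{\log{\left(2 s^{2} + 5 \right)}}{2} - \frac{\cos{\left(3 s^{2} + s + \frac{5}{4} \right)}}{2}.

A candidate is checked by its d/ds: the result must match f(s).
Check: d/ds[\frac{s \sqrt{\frac{3 s}{2} - 5}}{2} - \frac{5 \sqrt{\frac{3 s}{2} - 5}}{3} + \frac{\log{\left(2 s^{2} + 5 \right)}}{2} - \frac{\cos{\left(3 s^{2} + s + \frac{5}{4} \right)}}{2}] = \frac{24 \sqrt{2} s^{3} \sqrt{3 s - 10} \sin{\left(3 s^{2} + s + \frac{5}{4} \right)} + 18 s^{3} + 4 \sqrt{2} s^{2} \sqrt{3 s - 10} \sin{\left(3 s^{2} + s + \frac{5}{4} \right)} - 60 s^{2} + 60 \sqrt{2} s \sqrt{3 s - 10} \sin{\left(3 s^{2} + s + \frac{5}{4} \right)} + 8 \sqrt{2} s \sqrt{3 s - 10} + 45 s + 10 \sqrt{2} \sqrt{3 s - 10} \sin{\left(3 s^{2} + s + \frac{5}{4} \right)} - 150}{8 \sqrt{2} s^{2} \sqrt{3 s - 10} + 20 \sqrt{2} \sqrt{3 s - 10}}, which equals f(s).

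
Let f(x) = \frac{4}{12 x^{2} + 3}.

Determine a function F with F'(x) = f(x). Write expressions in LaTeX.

For F(x) to be correct the identity F'(x) - f(x) = 0 must hold.
Check: d/dx[\frac{2 \operatorname{atan}{\left(2 x \right)}}{3}] = \frac{4}{12 x^{2} + 3} = f(x).

An antiderivative is F(x) = \frac{2 \operatorname{atan}{\left(2 x \right)}}{3}.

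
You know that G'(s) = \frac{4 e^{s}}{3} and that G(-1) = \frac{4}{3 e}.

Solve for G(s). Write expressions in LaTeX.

The proposed G(s) is checked by its d/ds: the result must match the given G'(s).
A general antiderivative is \frac{4 e^{s}}{3} + C.
The condition gives C = \frac{4}{3 e} - (\frac{4}{3 e}) = 0.
So G(s) = \frac{4 e^{s}}{3}.
Check: d/ds[\frac{4 e^{s}}{3}] = \frac{4 e^{s}}{3} = G'(s).

G(s) = \frac{4 e^{s}}{3}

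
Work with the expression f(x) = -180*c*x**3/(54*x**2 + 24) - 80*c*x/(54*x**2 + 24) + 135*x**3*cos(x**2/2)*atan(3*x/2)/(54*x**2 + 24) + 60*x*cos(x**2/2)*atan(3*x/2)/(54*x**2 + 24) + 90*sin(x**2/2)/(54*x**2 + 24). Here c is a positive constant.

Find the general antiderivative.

Integrate term by term and add the pieces.
Check: d/dx[5*(-2*c*x**2 + 3*sin(x**2/2)*atan(3*x/2))/6] = (-180*c*x**3 - 80*c*x + 135*x**3*cos(x**2/2)*atan(3*x/2) + 60*x*cos(x**2/2)*atan(3*x/2) + 90*sin(x**2/2))/(54*x**2 + 24), which equals f(x).

F(x) = 5*(-2*c*x**2 + 3*sin(x**2/2)*atan(3*x/2))/6 + C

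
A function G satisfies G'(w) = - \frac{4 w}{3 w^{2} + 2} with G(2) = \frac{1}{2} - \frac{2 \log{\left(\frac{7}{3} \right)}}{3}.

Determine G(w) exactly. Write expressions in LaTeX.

The substitution u = \frac{w^{2}}{2} + \frac{1}{3} works: G'(w) is exactly (dG/du)*(du/dw) for that inner function.
A general antiderivative is - \frac{2 \log{\left(\frac{w^{2}}{2} + \frac{1}{3} \right)}}{3} + C.
The condition gives C = \frac{1}{2} - \frac{2 \log{\left(\frac{7}{3} \right)}}{3} - (- \frac{2 \log{\left(\frac{7}{3} \right)}}{3}) = \frac{1}{2}.
So G(w) = \frac{1}{2} - \frac{2 \log{\left(\frac{w^{2}}{2} + \frac{1}{3} \right)}}{3}.
Check: d/dw[\frac{1}{2} - \frac{2 \log{\left(\frac{w^{2}}{2} + \frac{1}{3} \right)}}{3}] = - \frac{4 w}{3 w^{2} + 2} = G'(w).

G(w) = \frac{1}{2} - \frac{2 \log{\left(\frac{w^{2}}{2} + \frac{1}{3} \right)}}{3}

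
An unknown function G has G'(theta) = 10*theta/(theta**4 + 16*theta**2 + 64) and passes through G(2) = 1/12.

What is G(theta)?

G(theta) = 1/2 - 5/(theta**2 + 8)

G'(theta) matches the chain-rule pattern g'(h)*h' with inner function h(theta) = theta**2/2 + 4; substituting u = h(theta) collapses the integral.
A general antiderivative is -5/(2*(theta**2/2 + 4)) + C.
The condition gives C = 1/12 - (-5/12) = 1/2.
So G(theta) = 1/2 - 5/(theta**2 + 8).
Check: d/dtheta[1/2 - 5/(theta**2 + 8)] = 10*theta/(theta**4 + 16*theta**2 + 64) = G'(theta).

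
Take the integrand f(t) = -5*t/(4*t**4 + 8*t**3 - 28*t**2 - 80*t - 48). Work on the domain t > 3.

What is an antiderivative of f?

Factor the denominator (4*(t - 3)*(t + 1)*(t + 2)**2) and decompose: f = 7/(20*(t + 2)) + 1/(2*(t + 2)**2) - 5/(16*(t + 1)) - 3/(80*(t - 3)); each piece integrates to a log, atan, or power term.
Check: d/dt[-3*log(t - 3)/80 - 5*log(t + 1)/16 + 7*log(t + 2)/20 - 5/(10*t + 20)] = -5*t/(4*t**4 + 8*t**3 - 28*t**2 - 80*t - 48) = f(t).

An antiderivative is F(t) = -3*log(t - 3)/80 - 5*log(t + 1)/16 + 7*log(t + 2)/20 - 5/(10*t + 20).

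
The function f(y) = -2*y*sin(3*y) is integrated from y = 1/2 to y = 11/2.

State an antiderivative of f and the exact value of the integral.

An antiderivative F(y) passes only if d/dy[F] lands on f(y) exactly.
F(y) = 2*y*cos(3*y)/3 - 2*sin(3*y)/9 is an antiderivative of f.
Check: d/dy[2*y*cos(3*y)/3 - 2*sin(3*y)/9] = -2*y*sin(3*y) = f(y).
F(11/2) = 11*cos(33/2)/3 - 2*sin(33/2)/9; F(1/2) = -2*sin(3/2)/9 + cos(3/2)/3.
Integral = F(11/2) - F(1/2) = 11*cos(33/2)/3 - cos(3/2)/3 - 2*sin(33/2)/9 + 2*sin(3/2)/9.

Antiderivative: F(y) = 2*y*cos(3*y)/3 - 2*sin(3*y)/9; value = 11*cos(33/2)/3 - cos(3/2)/3 - 2*sin(33/2)/9 + 2*sin(3/2)/9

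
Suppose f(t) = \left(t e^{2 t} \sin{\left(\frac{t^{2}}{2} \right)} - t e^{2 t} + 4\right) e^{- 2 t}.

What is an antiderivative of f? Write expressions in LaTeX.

Since d/dt undoes antidifferentiation here, F'(t) = f(t) is required of F(t).
Check: d/dt[- \frac{\left(t^{2} e^{2 t} + 2 e^{2 t} \cos{\left(\frac{t^{2}}{2} \right)} + 4\right) e^{- 2 t}}{2}] = \left(t e^{2 t} \sin{\left(\frac{t^{2}}{2} \right)} - t e^{2 t} + 4\right) e^{- 2 t} = f(t).

An antiderivative is F(t) = - \frac{\left(t^{2} e^{2 t} + 2 e^{2 t} \cos{\left(\frac{t^{2}}{2} \right)} + 4\right) e^{- 2 t}}{2}.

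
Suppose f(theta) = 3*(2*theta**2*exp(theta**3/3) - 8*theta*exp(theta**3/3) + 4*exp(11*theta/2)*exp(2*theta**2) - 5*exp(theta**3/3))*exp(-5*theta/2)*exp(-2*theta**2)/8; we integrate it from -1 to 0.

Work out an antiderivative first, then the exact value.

Recover f(theta) by differentiating a candidate F(theta); any mismatch rules it out.
F(theta) = exp(3*theta)/2 + 3*exp(-5*theta/2)*exp(-2*theta**2)*exp(theta**3/3)/4 is an antiderivative of f.
Check: d/dtheta[exp(3*theta)/2 + 3*exp(-5*theta/2)*exp(-2*theta**2)*exp(theta**3/3)/4] = (6*theta**2*exp(theta**3/3) - 24*theta*exp(theta**3/3) + 12*exp(11*theta/2)*exp(2*theta**2) - 15*exp(theta**3/3))*exp(-5*theta/2)*exp(-2*theta**2)/8, which equals f(theta).
F(0) = 5/4; F(-1) = exp(-3)/2 + 3*exp(1/6)/4.
Integral = F(0) - F(-1) = -3*exp(1/6)/4 - exp(-3)/2 + 5/4.

Antiderivative: F(theta) = exp(3*theta)/2 + 3*exp(-5*theta/2)*exp(-2*theta**2)*exp(theta**3/3)/4; value = -3*exp(1/6)/4 - exp(-3)/2 + 5/4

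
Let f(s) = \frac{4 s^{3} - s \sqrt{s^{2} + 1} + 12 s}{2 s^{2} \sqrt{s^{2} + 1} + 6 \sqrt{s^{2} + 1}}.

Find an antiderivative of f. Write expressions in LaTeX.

An antiderivative is F(s) = \frac{8 \sqrt{s^{2} + 1} - \log{\left(s^{2} + 3 \right)}}{4}.

Differentiate the proposed F(s) back; it has to land on f(s) exactly.
Check: d/ds[\frac{8 \sqrt{s^{2} + 1} - \log{\left(s^{2} + 3 \right)}}{4}] = \frac{4 s^{3} - s \sqrt{s^{2} + 1} + 12 s}{2 s^{2} \sqrt{s^{2} + 1} + 6 \sqrt{s^{2} + 1}} = f(s).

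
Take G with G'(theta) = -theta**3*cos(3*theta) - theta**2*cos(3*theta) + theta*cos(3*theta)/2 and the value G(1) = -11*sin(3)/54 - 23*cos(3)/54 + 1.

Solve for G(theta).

G(theta) = -theta**3*sin(3*theta)/3 - theta**2*sin(3*theta)/3 - theta**2*cos(3*theta)/3 + 7*theta*sin(3*theta)/18 - 2*theta*cos(3*theta)/9 + 2*sin(3*theta)/27 + 7*cos(3*theta)/54 + 1

Integrate term by term and add the pieces.
A general antiderivative is -theta**3*sin(3*theta)/3 - theta**2*sin(3*theta)/3 - theta**2*cos(3*theta)/3 + 7*theta*sin(3*theta)/18 - 2*theta*cos(3*theta)/9 + 2*sin(3*theta)/27 + 7*cos(3*theta)/54 + C.
The condition gives C = -11*sin(3)/54 - 23*cos(3)/54 + 1 - (-11*sin(3)/54 - 23*cos(3)/54) = 1.
So G(theta) = -theta**3*sin(3*theta)/3 - theta**2*sin(3*theta)/3 - theta**2*cos(3*theta)/3 + 7*theta*sin(3*theta)/18 - 2*theta*cos(3*theta)/9 + 2*sin(3*theta)/27 + 7*cos(3*theta)/54 + 1.
Check: d/dtheta[-theta**3*sin(3*theta)/3 - theta**2*sin(3*theta)/3 - theta**2*cos(3*theta)/3 + 7*theta*sin(3*theta)/18 - 2*theta*cos(3*theta)/9 + 2*sin(3*theta)/27 + 7*cos(3*theta)/54 + 1] = -theta**3*cos(3*theta) - theta**2*cos(3*theta) + theta*cos(3*theta)/2 = G'(theta).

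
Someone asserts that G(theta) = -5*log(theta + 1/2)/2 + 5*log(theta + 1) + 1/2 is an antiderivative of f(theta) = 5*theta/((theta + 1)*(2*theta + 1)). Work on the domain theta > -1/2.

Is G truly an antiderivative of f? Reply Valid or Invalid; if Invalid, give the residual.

Valid. The derivative of G reproduces f.

d/dtheta[G] = 5*theta/(2*theta**2 + 3*theta + 1)
This equals f(theta) exactly, so the claim holds.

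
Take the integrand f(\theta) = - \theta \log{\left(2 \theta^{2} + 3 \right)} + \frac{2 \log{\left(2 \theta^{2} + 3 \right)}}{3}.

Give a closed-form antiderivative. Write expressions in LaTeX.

An antiderivative is F(\theta) = \frac{\theta^{2}}{2} - \frac{4 \theta}{3} + \left(- \frac{\theta^{2}}{2} + \frac{2 \theta}{3}\right) \log{\left(2 \theta^{2} + 3 \right)} - \frac{3 \log{\left(\theta^{2} + \frac{3}{2} \right)}}{4} + \frac{2 \sqrt{6} \operatorname{atan}{\left(\frac{\sqrt{6} \theta}{3} \right)}}{3}.

Integrate term by term and add the pieces.
Check: d/d\theta[\frac{\theta^{2}}{2} - \frac{4 \theta}{3} + \left(- \frac{\theta^{2}}{2} + \frac{2 \theta}{3}\right) \log{\left(2 \theta^{2} + 3 \right)} - \frac{3 \log{\left(\theta^{2} + \frac{3}{2} \right)}}{4} + \frac{2 \sqrt{6} \operatorname{atan}{\left(\frac{\sqrt{6} \theta}{3} \right)}}{3}] = - \theta \log{\left(2 \theta^{2} + 3 \right)} + \frac{2 \log{\left(2 \theta^{2} + 3 \right)}}{3} = f(\theta).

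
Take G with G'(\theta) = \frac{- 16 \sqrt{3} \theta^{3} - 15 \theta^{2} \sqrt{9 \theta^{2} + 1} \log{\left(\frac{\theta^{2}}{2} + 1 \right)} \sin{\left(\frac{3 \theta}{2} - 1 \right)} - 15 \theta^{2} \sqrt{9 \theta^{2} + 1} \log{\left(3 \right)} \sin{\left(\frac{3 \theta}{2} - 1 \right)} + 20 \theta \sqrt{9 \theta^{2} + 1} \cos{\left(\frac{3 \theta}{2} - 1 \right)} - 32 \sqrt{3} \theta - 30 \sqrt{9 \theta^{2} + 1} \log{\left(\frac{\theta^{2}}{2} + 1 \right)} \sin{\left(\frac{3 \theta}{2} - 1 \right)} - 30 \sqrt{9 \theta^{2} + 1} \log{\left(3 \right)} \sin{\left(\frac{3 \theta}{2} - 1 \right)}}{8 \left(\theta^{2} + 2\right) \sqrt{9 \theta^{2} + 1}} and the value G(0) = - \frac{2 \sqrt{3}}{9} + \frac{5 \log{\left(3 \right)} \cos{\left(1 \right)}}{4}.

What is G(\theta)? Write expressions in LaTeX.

Differentiate the proposed G(\theta) back; it has to land on the given G'(\theta).
A general antiderivative is - \frac{2 \sqrt{3 \theta^{2} + \frac{1}{3}}}{3} + \frac{5 \log{\left(\frac{3 \theta^{2}}{2} + 3 \right)} \cos{\left(\frac{3 \theta}{2} - 1 \right)}}{4} + C.
The condition gives C = - \frac{2 \sqrt{3}}{9} + \frac{5 \log{\left(3 \right)} \cos{\left(1 \right)}}{4} - (- \frac{2 \sqrt{3}}{9} + \frac{5 \log{\left(3 \right)} \cos{\left(1 \right)}}{4}) = 0.
So G(\theta) = \frac{\sqrt{3} \left(- 8 \sqrt{9 \theta^{2} + 1} + 15 \sqrt{3} \log{\left(\frac{\theta^{2}}{2} + 1 \right)} \cos{\left(\frac{3 \theta}{2} - 1 \right)} + 15 \sqrt{3} \log{\left(3 \right)} \cos{\left(\frac{3 \theta}{2} - 1 \right)}\right)}{36}.
Check: d/d\theta[\frac{\sqrt{3} \left(- 8 \sqrt{9 \theta^{2} + 1} + 15 \sqrt{3} \log{\left(\frac{\theta^{2}}{2} + 1 \right)} \cos{\left(\frac{3 \theta}{2} - 1 \right)} + 15 \sqrt{3} \log{\left(3 \right)} \cos{\left(\frac{3 \theta}{2} - 1 \right)}\right)}{36}] = \frac{- 16 \sqrt{3} \theta^{3} - 15 \theta^{2} \sqrt{9 \theta^{2} + 1} \log{\left(\frac{\theta^{2}}{2} + 1 \right)} \sin{\left(\frac{3 \theta}{2} - 1 \right)} - 15 \theta^{2} \sqrt{9 \theta^{2} + 1} \log{\left(3 \right)} \sin{\left(\frac{3 \theta}{2} - 1 \right)} + 20 \theta \sqrt{9 \theta^{2} + 1} \cos{\left(\frac{3 \theta}{2} - 1 \right)} - 32 \sqrt{3} \theta - 30 \sqrt{9 \theta^{2} + 1} \log{\left(\frac{\theta^{2}}{2} + 1 \right)} \sin{\left(\frac{3 \theta}{2} - 1 \right)} - 30 \sqrt{9 \theta^{2} + 1} \log{\left(3 \right)} \sin{\left(\frac{3 \theta}{2} - 1 \right)}}{8 \theta^{2} \sqrt{9 \theta^{2} + 1} + 16 \sqrt{9 \theta^{2} + 1}}, which equals G'(\theta).

G(\theta) = \frac{\sqrt{3} \left(- 8 \sqrt{9 \theta^{2} + 1} + 15 \sqrt{3} \log{\left(\frac{\theta^{2}}{2} + 1 \right)} \cos{\left(\frac{3 \theta}{2} - 1 \right)} + 15 \sqrt{3} \log{\left(3 \right)} \cos{\left(\frac{3 \theta}{2} - 1 \right)}\right)}{36}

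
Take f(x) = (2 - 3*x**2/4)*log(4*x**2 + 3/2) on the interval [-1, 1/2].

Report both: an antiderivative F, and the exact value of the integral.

For F(x) to be correct the identity F'(x) - f(x) = 0 must hold.
F(x) = (32*x**3 + 48*x*(8 - x**2)*log(4*x**2 + 3/2) - 804*x + 201*sqrt(6)*atan(2*sqrt(6)*x/3))/192 is an antiderivative of f.
Check: d/dx[(32*x**3 + 48*x*(8 - x**2)*log(4*x**2 + 3/2) - 804*x + 201*sqrt(6)*atan(2*sqrt(6)*x/3))/192] = -3*x**2*log(4*x**2 + 3/2)/4 + 2*log(4*x**2 + 3/2), which equals f(x).
F(1/2) = -199/96 + 31*log(5/2)/32 + 67*sqrt(6)*atan(sqrt(6)/3)/64; F(-1) = -7*log(11/2)/4 - 67*sqrt(6)*atan(2*sqrt(6)/3)/64 + 193/48.
Integral = F(1/2) - F(-1) = -195/32 + 31*log(5/2)/32 + 67*sqrt(6)*atan(sqrt(6)/3)/64 + 67*sqrt(6)*atan(2*sqrt(6)/3)/64 + 7*log(11/2)/4.

Antiderivative: F(x) = (32*x**3 + 48*x*(8 - x**2)*log(4*x**2 + 3/2) - 804*x + 201*sqrt(6)*atan(2*sqrt(6)*x/3))/192; value = -195/32 + 31*log(5/2)/32 + 67*sqrt(6)*atan(sqrt(6)/3)/64 + 67*sqrt(6)*atan(2*sqrt(6)/3)/64 + 7*log(11/2)/4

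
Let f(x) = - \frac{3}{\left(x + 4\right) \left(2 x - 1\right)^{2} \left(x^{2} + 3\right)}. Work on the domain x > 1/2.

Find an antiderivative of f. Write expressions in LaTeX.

An antiderivative is F(x) = \frac{124 \log{\left(x - \frac{1}{2} \right)}}{4563} - \frac{\log{\left(x + 4 \right)}}{513} - \frac{81 \log{\left(x^{2} + 3 \right)}}{6422} + \frac{32 \sqrt{3} \operatorname{atan}{\left(\frac{\sqrt{3} x}{3} \right)}}{3211} + \frac{12}{234 x - 117}.

The denominator factors as \left(x + 4\right) \left(2 x - 1\right)^{2} \left(x^{2} + 3\right); partial fractions split f into directly integrable pieces: - \frac{3 \left(27 x - 32\right)}{3211 \left(x^{2} + 3\right)} + \frac{248}{4563 \left(2 x - 1\right)} - \frac{8}{39 \left(2 x - 1\right)^{2}} - \frac{1}{513 \left(x + 4\right)}.
Check: d/dx[\frac{124 \log{\left(x - \frac{1}{2} \right)}}{4563} - \frac{\log{\left(x + 4 \right)}}{513} - \frac{81 \log{\left(x^{2} + 3 \right)}}{6422} + \frac{32 \sqrt{3} \operatorname{atan}{\left(\frac{\sqrt{3} x}{3} \right)}}{3211} + \frac{12}{234 x - 117}] = - \frac{3}{4 x^{5} + 12 x^{4} - 3 x^{3} + 40 x^{2} - 45 x + 12}, which equals f(x).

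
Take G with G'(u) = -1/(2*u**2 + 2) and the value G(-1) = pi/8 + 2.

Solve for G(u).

Whatever form G(u) takes, its d/du must return the stated G'(u).
A general antiderivative is -atan(u)/2 + C.
The condition gives C = pi/8 + 2 - (pi/8) = 2.
So G(u) = -(atan(u) - 4)/2.
Check: d/du[-(atan(u) - 4)/2] = -1/(2*u**2 + 2) = G'(u).

G(u) = -(atan(u) - 4)/2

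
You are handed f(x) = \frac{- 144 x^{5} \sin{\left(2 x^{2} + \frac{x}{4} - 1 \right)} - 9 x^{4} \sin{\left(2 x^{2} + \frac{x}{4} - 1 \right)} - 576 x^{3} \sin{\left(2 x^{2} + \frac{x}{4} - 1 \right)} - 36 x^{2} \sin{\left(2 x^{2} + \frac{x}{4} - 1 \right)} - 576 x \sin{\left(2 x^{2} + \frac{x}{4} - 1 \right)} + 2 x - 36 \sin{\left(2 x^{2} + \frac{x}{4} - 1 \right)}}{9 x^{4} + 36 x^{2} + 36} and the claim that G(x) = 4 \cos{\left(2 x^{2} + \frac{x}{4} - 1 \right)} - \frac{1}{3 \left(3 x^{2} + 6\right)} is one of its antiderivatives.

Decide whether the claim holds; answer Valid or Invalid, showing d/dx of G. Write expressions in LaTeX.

d/dx[G] = \frac{- 144 x^{5} \sin{\left(2 x^{2} + \frac{x}{4} - 1 \right)} - 9 x^{4} \sin{\left(2 x^{2} + \frac{x}{4} - 1 \right)} - 576 x^{3} \sin{\left(2 x^{2} + \frac{x}{4} - 1 \right)} - 36 x^{2} \sin{\left(2 x^{2} + \frac{x}{4} - 1 \right)} - 576 x \sin{\left(2 x^{2} + \frac{x}{4} - 1 \right)} + 2 x - 36 \sin{\left(2 x^{2} + \frac{x}{4} - 1 \right)}}{9 x^{4} + 36 x^{2} + 36}
This equals f(x) exactly, so the claim holds.

Valid - the claim checks out under differentiation.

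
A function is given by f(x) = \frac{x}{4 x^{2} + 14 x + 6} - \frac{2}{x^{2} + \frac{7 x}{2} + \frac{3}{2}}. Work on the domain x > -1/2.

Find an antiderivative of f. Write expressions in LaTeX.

The denominator factors as 2 \left(x + 3\right) \left(2 x + 1\right); partial fractions split f into directly integrable pieces: - \frac{17}{10 \left(2 x + 1\right)} + \frac{11}{10 \left(x + 3\right)}.
Check: d/dx[\frac{- 17 \log{\left(x + \frac{1}{2} \right)} + 22 \log{\left(x + 3 \right)}}{20}] = \frac{x - 8}{4 x^{2} + 14 x + 6}, which equals f(x).

An antiderivative is F(x) = \frac{- 17 \log{\left(x + \frac{1}{2} \right)} + 22 \log{\left(x + 3 \right)}}{20}.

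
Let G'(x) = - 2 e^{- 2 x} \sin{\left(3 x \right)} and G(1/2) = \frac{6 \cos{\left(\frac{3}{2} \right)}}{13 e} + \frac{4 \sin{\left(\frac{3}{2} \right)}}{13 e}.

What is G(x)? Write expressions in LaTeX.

A candidate passes only if d/dx[G] lands on the given G'(x) exactly.
A general antiderivative is \frac{4 e^{- 2 x} \sin{\left(3 x \right)}}{13} + \frac{6 e^{- 2 x} \cos{\left(3 x \right)}}{13} + C.
The condition gives C = \frac{6 \cos{\left(\frac{3}{2} \right)}}{13 e} + \frac{4 \sin{\left(\frac{3}{2} \right)}}{13 e} - (\frac{6 \cos{\left(\frac{3}{2} \right)}}{13 e} + \frac{4 \sin{\left(\frac{3}{2} \right)}}{13 e}) = 0.
So G(x) = \frac{2 \left(2 \sin{\left(3 x \right)} + 3 \cos{\left(3 x \right)}\right) e^{- 2 x}}{13}.
Check: d/dx[\frac{2 \left(2 \sin{\left(3 x \right)} + 3 \cos{\left(3 x \right)}\right) e^{- 2 x}}{13}] = - 2 e^{- 2 x} \sin{\left(3 x \right)} = G'(x).

G(x) = \frac{2 \left(2 \sin{\left(3 x \right)} + 3 \cos{\left(3 x \right)}\right) e^{- 2 x}}{13}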